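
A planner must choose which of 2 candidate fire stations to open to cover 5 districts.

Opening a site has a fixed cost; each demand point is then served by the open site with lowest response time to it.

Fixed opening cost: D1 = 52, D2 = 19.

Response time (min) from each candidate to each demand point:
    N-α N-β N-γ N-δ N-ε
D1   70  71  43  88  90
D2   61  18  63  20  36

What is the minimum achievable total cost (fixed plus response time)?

Open {D2}: assign each demand point to its cheapest open site.
  N-α→D2 61, N-β→D2 18, N-γ→D2 63, N-δ→D2 20, N-ε→D2 36
  response time 198, fixed 19 → total 217.
Compare {D1, D2}: response time 178 + fixed 71 = 249.
Compare {D1}: response time 362 + fixed 52 = 414.

217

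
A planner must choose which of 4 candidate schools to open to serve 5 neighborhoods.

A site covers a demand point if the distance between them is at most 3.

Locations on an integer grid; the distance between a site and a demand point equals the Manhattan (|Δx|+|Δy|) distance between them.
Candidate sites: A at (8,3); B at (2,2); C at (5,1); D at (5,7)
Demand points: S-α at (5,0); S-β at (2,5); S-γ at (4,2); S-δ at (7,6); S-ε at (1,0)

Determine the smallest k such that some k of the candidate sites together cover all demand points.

Coverage sets (demand points within 3 of each site):
  A: {}
  B: {S-β, S-γ, S-ε}
  C: {S-α, S-γ}
  D: {S-δ}
No 2 sites suffice: every size-2 union leaves at least one demand point uncovered.
But {B, C, D} covers everything, so the minimum is 3.

3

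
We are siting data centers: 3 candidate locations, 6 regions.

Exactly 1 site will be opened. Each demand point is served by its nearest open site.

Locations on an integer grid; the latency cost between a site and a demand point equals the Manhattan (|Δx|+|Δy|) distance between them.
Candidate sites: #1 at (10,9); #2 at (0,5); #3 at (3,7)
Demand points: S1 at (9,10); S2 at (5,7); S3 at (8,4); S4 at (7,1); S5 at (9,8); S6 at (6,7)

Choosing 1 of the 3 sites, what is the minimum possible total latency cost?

Open {#1}.
  S1→#1 2, S2→#1 7, S3→#1 7, S4→#1 11, S5→#1 2, S6→#1 6  ⇒ total 35.
Compare {#3}: total 39.
Compare {#2}: total 61.

35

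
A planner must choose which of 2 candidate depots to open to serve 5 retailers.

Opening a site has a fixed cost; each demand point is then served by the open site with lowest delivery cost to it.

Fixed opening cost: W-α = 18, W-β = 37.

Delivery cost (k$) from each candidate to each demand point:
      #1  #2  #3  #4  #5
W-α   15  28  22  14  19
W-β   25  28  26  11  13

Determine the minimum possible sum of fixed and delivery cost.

Open {W-α}: assign each demand point to its cheapest open site.
  #1→W-α 15, #2→W-α 28, #3→W-α 22, #4→W-α 14, #5→W-α 19
  delivery cost 98, fixed 18 → total 116.
Compare {W-β}: delivery cost 103 + fixed 37 = 140.
Compare {W-α, W-β}: delivery cost 89 + fixed 55 = 144.

116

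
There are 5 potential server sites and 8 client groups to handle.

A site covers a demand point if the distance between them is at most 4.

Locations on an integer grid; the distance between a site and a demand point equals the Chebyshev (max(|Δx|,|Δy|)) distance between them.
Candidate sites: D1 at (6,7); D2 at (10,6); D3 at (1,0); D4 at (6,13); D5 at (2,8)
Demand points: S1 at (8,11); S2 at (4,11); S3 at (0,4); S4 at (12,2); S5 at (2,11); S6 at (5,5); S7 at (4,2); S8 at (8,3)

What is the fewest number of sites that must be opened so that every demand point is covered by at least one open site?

Coverage sets (demand points within 4 of each site):
  D1: {S1, S2, S5, S6, S8}
  D2: {S4, S8}
  D3: {S3, S7}
  D4: {S1, S2, S5}
  D5: {S2, S3, S5, S6}
No 2 sites suffice: every size-2 union leaves at least one demand point uncovered.
But {D1, D2, D3} covers everything, so the minimum is 3.

3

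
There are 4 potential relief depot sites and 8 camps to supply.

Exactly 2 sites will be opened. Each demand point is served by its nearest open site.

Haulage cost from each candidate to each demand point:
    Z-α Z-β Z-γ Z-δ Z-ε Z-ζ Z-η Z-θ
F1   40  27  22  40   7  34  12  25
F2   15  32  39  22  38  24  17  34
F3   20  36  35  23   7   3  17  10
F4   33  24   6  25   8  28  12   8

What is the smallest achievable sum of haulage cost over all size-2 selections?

103

Open {F3, F4}.
  Z-α→F3 20, Z-β→F4 24, Z-γ→F4 6, Z-δ→F3 23, Z-ε→F3 7, Z-ζ→F3 3, Z-η→F4 12, Z-θ→F4 8  ⇒ total 103.
Compare {F2, F4}: total 119.
Compare {F1, F3}: total 124.
No size-2 selection does better; minimum is 103.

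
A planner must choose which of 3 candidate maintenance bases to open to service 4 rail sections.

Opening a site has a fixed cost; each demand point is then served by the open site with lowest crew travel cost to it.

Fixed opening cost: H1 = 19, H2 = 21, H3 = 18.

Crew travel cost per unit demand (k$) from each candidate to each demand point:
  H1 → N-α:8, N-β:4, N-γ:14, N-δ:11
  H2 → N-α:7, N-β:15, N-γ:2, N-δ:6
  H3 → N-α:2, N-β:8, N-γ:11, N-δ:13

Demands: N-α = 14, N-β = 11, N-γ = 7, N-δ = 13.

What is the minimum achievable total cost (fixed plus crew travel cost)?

222

Open {H1, H2, H3}: assign each demand point to its cheapest open site.
  N-α→H3 14×2=28, N-β→H1 11×4=44, N-γ→H2 7×2=14, N-δ→H2 13×6=78
  crew travel cost 164, fixed 58 → total 222.
Compare {H2, H3}: crew travel cost 208 + fixed 39 = 247.
Compare {H1, H2}: crew travel cost 234 + fixed 40 = 274.
Compare {H1, H3}: crew travel cost 292 + fixed 37 = 329.
All other subsets cost ≥ 247. Minimum total cost: 222.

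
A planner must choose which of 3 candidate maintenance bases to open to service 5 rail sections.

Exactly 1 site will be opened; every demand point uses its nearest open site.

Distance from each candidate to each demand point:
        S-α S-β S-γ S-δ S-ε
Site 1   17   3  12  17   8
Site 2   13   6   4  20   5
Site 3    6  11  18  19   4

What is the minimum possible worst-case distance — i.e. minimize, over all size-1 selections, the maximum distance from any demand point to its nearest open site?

Open {Site 1}.
  Farthest demand point is S-α at distance 17 (to Site 1); all others are ≤ 17.
With {Site 3} the worst case is 19.
With {Site 2} the worst case is 20.
No size-1 selection achieves below 17.

17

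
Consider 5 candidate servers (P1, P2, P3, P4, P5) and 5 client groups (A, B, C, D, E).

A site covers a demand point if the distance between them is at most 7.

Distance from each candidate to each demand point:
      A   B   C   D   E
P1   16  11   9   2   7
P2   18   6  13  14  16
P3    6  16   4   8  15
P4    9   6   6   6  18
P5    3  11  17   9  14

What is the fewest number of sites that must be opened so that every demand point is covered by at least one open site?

Coverage sets (demand points within 7 of each site):
  P1: {D, E}
  P2: {B}
  P3: {A, C}
  P4: {B, C, D}
  P5: {A}
No 2 sites suffice: every size-2 union leaves at least one demand point uncovered.
But {P1, P2, P3} covers everything, so the minimum is 3.

3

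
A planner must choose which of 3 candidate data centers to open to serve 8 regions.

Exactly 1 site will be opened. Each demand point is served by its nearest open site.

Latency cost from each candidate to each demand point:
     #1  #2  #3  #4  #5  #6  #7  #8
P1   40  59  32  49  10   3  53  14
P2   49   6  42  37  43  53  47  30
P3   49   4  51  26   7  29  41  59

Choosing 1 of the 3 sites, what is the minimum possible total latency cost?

Open {P1}.
  #1→P1 40, #2→P1 59, #3→P1 32, #4→P1 49, #5→P1 10, #6→P1 3, #7→P1 53, #8→P1 14  ⇒ total 260.
Compare {P3}: total 266.
Compare {P2}: total 307.

260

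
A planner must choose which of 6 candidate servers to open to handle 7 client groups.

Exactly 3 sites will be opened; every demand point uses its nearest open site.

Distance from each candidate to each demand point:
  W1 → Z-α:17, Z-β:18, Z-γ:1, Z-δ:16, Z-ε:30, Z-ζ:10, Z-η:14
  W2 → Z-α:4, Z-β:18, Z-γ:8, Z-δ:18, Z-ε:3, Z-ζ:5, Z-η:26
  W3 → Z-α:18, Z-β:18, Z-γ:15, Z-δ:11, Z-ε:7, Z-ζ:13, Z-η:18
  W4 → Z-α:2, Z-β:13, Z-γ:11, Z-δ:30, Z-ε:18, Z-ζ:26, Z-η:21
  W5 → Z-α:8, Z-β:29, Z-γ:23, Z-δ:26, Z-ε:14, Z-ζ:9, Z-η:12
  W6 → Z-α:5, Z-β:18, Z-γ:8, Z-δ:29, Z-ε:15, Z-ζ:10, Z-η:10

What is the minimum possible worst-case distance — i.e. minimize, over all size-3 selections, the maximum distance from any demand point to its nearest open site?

Open {W3, W4, W5}.
  Farthest demand point is Z-β at distance 13 (to W4); all others are ≤ 13.
With {W3, W4, W6} the worst case is 13.
With {W1, W3, W4} the worst case is 14.
No size-3 selection achieves below 13.

13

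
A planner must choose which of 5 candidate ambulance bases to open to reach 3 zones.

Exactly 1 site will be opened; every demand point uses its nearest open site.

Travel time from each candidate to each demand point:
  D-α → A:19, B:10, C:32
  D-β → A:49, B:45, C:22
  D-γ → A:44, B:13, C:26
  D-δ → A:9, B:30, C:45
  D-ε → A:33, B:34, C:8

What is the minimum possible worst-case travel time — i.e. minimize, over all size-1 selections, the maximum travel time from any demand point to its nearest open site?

Open {D-α}.
  Farthest demand point is C at travel time 32 (to D-α); all others are ≤ 32.
With {D-ε} the worst case is 34.
With {D-γ} the worst case is 44.
No size-1 selection achieves below 32.

32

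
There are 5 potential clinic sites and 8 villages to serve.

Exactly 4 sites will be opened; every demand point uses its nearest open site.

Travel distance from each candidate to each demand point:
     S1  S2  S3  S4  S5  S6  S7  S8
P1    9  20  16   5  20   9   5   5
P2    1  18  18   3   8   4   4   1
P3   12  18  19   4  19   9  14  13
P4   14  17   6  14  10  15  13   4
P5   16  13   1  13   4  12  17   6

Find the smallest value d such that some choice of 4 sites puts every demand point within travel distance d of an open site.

Open {P1, P2, P3, P5}.
  Farthest demand point is S2 at travel distance 13 (to P5); all others are ≤ 13.
With {P1, P2, P4, P5} the worst case is 13.
With {P1, P3, P4, P5} the worst case is 13.
No size-4 selection achieves below 13.

13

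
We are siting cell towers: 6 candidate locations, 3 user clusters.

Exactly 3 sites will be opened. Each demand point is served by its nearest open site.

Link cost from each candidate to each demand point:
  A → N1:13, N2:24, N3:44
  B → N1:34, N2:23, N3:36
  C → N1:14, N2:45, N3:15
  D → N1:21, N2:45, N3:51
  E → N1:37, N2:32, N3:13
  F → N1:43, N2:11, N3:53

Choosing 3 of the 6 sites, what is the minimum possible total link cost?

37

Open {A, E, F}.
  N1→A 13, N2→F 11, N3→E 13  ⇒ total 37.
Compare {C, E, F}: total 38.
Compare {A, C, F}: total 39.
No size-3 selection does better; minimum is 37.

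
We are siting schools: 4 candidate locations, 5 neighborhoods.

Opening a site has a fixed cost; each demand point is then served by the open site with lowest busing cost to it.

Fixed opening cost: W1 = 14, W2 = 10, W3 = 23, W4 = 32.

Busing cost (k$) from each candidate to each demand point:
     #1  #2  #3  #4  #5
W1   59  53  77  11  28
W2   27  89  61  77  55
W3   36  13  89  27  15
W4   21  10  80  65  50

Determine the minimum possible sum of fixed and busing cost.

Open {W1, W2, W3}: assign each demand point to its cheapest open site.
  #1→W2 27, #2→W3 13, #3→W2 61, #4→W1 11, #5→W3 15
  busing cost 127, fixed 47 → total 174.
Compare {W2, W3}: busing cost 143 + fixed 33 = 176.
Compare {W1, W2, W4}: busing cost 131 + fixed 56 = 187.
Compare {W1, W3}: busing cost 152 + fixed 37 = 189.
All other subsets cost ≥ 176. Minimum total cost: 174.

174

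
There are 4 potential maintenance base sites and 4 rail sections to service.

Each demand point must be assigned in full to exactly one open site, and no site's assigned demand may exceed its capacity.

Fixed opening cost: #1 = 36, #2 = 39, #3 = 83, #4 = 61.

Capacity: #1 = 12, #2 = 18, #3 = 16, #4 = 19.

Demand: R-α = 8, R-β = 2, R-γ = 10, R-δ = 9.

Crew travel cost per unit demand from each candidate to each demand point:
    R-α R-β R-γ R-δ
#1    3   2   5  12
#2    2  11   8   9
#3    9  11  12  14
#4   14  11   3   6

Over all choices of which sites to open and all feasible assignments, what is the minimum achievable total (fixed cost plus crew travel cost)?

209

Open {#1, #4}; cheapest assignment that respects the capacities:
  #1 (cap 12, load 10): R-α, R-β — cost 8×3 + 2×2 = 28
  #4 (cap 19, load 19): R-γ, R-δ — cost 10×3 + 9×6 = 84
  Shipping 112, fixed 97 → total 209.
  Any other capacity-feasible assignment to {#1, #4} ships for at least 112.
Compare {#2, #4}: its best feasible assignment gives total 222.
Compare {#1, #2}: its best feasible assignment gives total 226.
Every other set of open sites that can feasibly serve all demand totals ≥ 222 even under its best assignment. Minimum: 209.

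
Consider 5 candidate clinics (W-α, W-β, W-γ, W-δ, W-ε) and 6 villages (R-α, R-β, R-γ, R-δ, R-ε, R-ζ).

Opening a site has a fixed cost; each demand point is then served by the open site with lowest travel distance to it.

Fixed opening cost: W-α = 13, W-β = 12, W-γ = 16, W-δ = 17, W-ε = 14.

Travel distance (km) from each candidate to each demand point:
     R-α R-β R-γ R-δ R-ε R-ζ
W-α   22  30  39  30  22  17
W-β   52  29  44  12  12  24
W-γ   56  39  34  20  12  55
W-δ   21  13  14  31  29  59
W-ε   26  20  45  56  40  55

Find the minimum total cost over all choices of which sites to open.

125

Open {W-β, W-δ}: assign each demand point to its cheapest open site.
  R-α→W-δ 21, R-β→W-δ 13, R-γ→W-δ 14, R-δ→W-β 12, R-ε→W-β 12, R-ζ→W-β 24
  travel distance 96, fixed 29 → total 125.
Compare {W-α, W-β, W-δ}: travel distance 89 + fixed 42 = 131.
Compare {W-β, W-δ, W-ε}: travel distance 96 + fixed 43 = 139.
Compare {W-β, W-γ, W-δ}: travel distance 96 + fixed 45 = 141.
All other subsets cost ≥ 131. Minimum total cost: 125.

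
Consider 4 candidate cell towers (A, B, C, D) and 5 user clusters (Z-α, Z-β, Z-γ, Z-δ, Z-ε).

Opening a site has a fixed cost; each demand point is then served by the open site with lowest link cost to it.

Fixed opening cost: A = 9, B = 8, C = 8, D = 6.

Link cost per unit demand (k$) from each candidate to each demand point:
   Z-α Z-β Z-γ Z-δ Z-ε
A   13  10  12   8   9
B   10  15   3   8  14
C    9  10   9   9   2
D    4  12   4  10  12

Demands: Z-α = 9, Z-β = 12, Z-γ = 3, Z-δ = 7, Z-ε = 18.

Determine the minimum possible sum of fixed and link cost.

Open {B, C, D}: assign each demand point to its cheapest open site.
  Z-α→D 9×4=36, Z-β→C 12×10=120, Z-γ→B 3×3=9, Z-δ→B 7×8=56, Z-ε→C 18×2=36
  link cost 257, fixed 22 → total 279.
Compare {C, D}: link cost 267 + fixed 14 = 281.
Compare {A, C, D}: link cost 260 + fixed 23 = 283.
Compare {A, B, C, D}: link cost 257 + fixed 31 = 288.
All other subsets cost ≥ 281. Minimum total cost: 279.

279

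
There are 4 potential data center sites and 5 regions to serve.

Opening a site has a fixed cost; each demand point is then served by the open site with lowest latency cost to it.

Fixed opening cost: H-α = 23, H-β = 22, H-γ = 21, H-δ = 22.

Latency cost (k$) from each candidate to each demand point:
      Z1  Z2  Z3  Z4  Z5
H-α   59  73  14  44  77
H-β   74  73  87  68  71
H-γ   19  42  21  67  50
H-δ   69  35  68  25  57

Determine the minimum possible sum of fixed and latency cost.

193

Open {H-γ, H-δ}: assign each demand point to its cheapest open site.
  Z1→H-γ 19, Z2→H-δ 35, Z3→H-γ 21, Z4→H-δ 25, Z5→H-γ 50
  latency cost 150, fixed 43 → total 193.
Compare {H-α, H-γ, H-δ}: latency cost 143 + fixed 66 = 209.
Compare {H-α, H-γ}: latency cost 169 + fixed 44 = 213.
Compare {H-β, H-γ, H-δ}: latency cost 150 + fixed 65 = 215.
All other subsets cost ≥ 209. Minimum total cost: 193.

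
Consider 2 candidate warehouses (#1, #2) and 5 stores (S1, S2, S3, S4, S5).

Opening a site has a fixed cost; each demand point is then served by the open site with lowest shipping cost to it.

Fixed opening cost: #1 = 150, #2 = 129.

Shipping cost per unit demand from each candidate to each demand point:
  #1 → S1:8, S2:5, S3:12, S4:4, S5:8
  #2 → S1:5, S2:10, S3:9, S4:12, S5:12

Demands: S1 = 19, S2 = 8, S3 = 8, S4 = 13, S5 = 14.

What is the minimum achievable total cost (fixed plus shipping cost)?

602

Open {#1}: assign each demand point to its cheapest open site.
  S1→#1 19×8=152, S2→#1 8×5=40, S3→#1 8×12=96, S4→#1 13×4=52, S5→#1 14×8=112
  shipping cost 452, fixed 150 → total 602.
Compare {#1, #2}: shipping cost 371 + fixed 279 = 650.
Compare {#2}: shipping cost 571 + fixed 129 = 700.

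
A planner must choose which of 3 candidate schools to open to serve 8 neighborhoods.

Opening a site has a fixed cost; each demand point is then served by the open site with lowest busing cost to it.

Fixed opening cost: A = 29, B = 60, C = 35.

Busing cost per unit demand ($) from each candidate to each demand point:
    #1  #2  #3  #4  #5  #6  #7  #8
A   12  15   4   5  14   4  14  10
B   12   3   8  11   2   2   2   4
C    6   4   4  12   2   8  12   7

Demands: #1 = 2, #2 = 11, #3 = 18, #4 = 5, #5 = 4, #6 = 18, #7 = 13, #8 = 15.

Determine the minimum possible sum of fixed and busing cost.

373

Open {A, B}: assign each demand point to its cheapest open site.
  #1→A 2×12=24, #2→B 11×3=33, #3→A 18×4=72, #4→A 5×5=25, #5→B 4×2=8, #6→B 18×2=36, #7→B 13×2=26, #8→B 15×4=60
  busing cost 284, fixed 89 → total 373.
Compare {A, B, C}: busing cost 272 + fixed 124 = 396.
Compare {B, C}: busing cost 302 + fixed 95 = 397.
Compare {B}: busing cost 386 + fixed 60 = 446.
All other subsets cost ≥ 396. Minimum total cost: 373.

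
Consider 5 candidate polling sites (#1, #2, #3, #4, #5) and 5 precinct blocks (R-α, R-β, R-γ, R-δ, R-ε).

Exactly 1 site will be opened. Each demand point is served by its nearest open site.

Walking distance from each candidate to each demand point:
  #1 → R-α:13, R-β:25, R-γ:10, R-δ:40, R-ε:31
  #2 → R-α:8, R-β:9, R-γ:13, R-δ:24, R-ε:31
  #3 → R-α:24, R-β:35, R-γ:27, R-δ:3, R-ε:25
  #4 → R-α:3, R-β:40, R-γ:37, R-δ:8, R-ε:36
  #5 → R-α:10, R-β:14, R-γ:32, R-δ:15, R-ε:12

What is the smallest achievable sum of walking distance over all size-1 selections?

Open {#5}.
  R-α→#5 10, R-β→#5 14, R-γ→#5 32, R-δ→#5 15, R-ε→#5 12  ⇒ total 83.
Compare {#2}: total 85.
Compare {#3}: total 114.
No size-1 selection does better; minimum is 83.

83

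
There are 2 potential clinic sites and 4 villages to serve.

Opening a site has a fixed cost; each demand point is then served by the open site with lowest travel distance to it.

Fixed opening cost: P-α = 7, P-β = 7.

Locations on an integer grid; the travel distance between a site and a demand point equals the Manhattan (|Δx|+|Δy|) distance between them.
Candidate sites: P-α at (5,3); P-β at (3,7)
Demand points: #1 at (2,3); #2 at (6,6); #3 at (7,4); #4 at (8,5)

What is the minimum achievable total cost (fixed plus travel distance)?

Open {P-α}: assign each demand point to its cheapest open site.
  #1→P-α 3, #2→P-α 4, #3→P-α 3, #4→P-α 5
  travel distance 15, fixed 7 → total 22.
Compare {P-α, P-β}: travel distance 15 + fixed 14 = 29.
Compare {P-β}: travel distance 23 + fixed 7 = 30.

22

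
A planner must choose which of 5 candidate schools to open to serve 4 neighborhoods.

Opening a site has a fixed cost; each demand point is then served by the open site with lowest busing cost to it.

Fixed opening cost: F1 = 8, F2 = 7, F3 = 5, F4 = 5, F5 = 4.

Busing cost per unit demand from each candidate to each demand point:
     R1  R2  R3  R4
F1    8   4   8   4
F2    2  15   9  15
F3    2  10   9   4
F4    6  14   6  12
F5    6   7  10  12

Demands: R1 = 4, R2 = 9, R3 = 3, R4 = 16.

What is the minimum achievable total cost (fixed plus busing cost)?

Open {F1, F3, F4}: assign each demand point to its cheapest open site.
  R1→F3 4×2=8, R2→F1 9×4=36, R3→F4 3×6=18, R4→F1 16×4=64
  busing cost 126, fixed 18 → total 144.
Compare {F1, F3}: busing cost 132 + fixed 13 = 145.
Compare {F1, F2, F4}: busing cost 126 + fixed 20 = 146.
Compare {F1, F2}: busing cost 132 + fixed 15 = 147.
All other subsets cost ≥ 145. Minimum total cost: 144.

144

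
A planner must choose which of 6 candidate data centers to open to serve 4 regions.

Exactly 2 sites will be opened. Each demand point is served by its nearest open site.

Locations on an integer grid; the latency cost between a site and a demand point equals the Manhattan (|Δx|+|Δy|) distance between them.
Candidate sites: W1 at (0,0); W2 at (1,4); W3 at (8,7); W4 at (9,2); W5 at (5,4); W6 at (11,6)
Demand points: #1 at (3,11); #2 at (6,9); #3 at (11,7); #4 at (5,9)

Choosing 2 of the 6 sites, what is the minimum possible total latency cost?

19

Open {W3, W6}.
  #1→W3 9, #2→W3 4, #3→W6 1, #4→W3 5  ⇒ total 19.
Compare {W1, W3}: total 21.
Compare {W2, W3}: total 21.
No size-2 selection does better; minimum is 19.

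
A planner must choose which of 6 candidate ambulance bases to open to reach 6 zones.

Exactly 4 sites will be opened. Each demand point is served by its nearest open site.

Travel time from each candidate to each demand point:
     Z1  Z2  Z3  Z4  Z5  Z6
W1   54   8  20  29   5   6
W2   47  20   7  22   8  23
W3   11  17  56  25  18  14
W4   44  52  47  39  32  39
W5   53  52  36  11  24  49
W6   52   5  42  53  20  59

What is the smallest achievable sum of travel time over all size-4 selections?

Open {W1, W2, W3, W5}.
  Z1→W3 11, Z2→W1 8, Z3→W2 7, Z4→W5 11, Z5→W1 5, Z6→W1 6  ⇒ total 48.
Compare {W1, W2, W3, W6}: total 56.
Compare {W2, W3, W5, W6}: total 56.
No size-4 selection does better; minimum is 48.

48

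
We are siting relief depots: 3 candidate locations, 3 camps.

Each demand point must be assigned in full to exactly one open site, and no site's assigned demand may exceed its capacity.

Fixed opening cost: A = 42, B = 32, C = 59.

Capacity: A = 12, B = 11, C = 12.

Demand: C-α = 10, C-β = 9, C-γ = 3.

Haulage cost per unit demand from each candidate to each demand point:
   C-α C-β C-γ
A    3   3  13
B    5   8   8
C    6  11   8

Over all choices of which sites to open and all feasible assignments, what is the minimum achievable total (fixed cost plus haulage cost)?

Open {A, B}; cheapest assignment that respects the capacities:
  A (cap 12, load 12): C-β, C-γ — cost 9×3 + 3×13 = 66
  B (cap 11, load 10): C-α — cost 10×5 = 50
  Shipping 116, fixed 74 → total 190.
  Any other capacity-feasible assignment to {A, B} ships for at least 116.
Compare {A, C}: its best feasible assignment gives total 227.
Compare {A, B, C}: its best feasible assignment gives total 234.
Every other set of open sites that can feasibly serve all demand totals ≥ 227 even under its best assignment. Minimum: 190.

190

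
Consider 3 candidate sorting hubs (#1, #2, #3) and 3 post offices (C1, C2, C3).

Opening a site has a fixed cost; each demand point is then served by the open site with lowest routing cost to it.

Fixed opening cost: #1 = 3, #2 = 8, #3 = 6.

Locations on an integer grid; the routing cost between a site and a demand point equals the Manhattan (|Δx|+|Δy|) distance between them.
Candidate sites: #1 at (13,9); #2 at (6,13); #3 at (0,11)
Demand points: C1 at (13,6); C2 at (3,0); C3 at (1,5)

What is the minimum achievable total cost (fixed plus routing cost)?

33

Open {#1, #3}: assign each demand point to its cheapest open site.
  C1→#1 3, C2→#3 14, C3→#3 7
  routing cost 24, fixed 9 → total 33.
Compare {#1}: routing cost 38 + fixed 3 = 41.
Compare {#1, #2, #3}: routing cost 24 + fixed 17 = 41.
Compare {#1, #2}: routing cost 32 + fixed 11 = 43.
All other subsets cost ≥ 41. Minimum total cost: 33.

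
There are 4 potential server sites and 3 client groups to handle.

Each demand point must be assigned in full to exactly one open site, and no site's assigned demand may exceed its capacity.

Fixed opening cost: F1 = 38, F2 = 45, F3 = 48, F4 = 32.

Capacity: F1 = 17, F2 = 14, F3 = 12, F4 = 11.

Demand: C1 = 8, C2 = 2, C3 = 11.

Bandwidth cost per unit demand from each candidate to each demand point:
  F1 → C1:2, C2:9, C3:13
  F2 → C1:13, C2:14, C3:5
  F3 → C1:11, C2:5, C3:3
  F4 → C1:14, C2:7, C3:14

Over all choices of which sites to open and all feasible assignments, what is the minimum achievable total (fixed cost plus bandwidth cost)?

153

Open {F1, F3}; cheapest assignment that respects the capacities:
  F1 (cap 17, load 10): C1, C2 — cost 8×2 + 2×9 = 34
  F3 (cap 12, load 11): C3 — cost 11×3 = 33
  Shipping 67, fixed 86 → total 153.
  Any other capacity-feasible assignment to {F1, F3} ships for at least 67.
Compare {F1, F2}: its best feasible assignment gives total 172.
Compare {F1, F3, F4}: its best feasible assignment gives total 181.
Every other set of open sites that can feasibly serve all demand totals ≥ 172 even under its best assignment. Minimum: 153.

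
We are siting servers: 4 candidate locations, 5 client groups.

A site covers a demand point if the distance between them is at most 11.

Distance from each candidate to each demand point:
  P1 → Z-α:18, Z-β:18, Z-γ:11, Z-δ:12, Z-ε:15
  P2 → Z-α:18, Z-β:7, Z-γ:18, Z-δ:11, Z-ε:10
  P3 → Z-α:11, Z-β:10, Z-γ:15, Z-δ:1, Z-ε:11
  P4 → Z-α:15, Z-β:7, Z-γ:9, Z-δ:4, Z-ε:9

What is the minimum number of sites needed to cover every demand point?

2

Coverage sets (demand points within 11 of each site):
  P1: {Z-γ}
  P2: {Z-β, Z-δ, Z-ε}
  P3: {Z-α, Z-β, Z-δ, Z-ε}
  P4: {Z-β, Z-γ, Z-δ, Z-ε}
No single site covers all 5 demand points.
But {P1, P3} covers everything, so the minimum is 2.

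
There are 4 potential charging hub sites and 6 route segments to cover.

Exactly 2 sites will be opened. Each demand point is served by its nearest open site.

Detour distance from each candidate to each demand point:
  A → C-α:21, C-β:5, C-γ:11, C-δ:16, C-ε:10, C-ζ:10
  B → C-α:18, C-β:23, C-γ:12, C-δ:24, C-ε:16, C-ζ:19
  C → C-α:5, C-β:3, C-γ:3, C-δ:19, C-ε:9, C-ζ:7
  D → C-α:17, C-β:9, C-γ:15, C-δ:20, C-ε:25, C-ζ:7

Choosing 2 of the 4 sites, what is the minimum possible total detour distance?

Open {A, C}.
  C-α→C 5, C-β→C 3, C-γ→C 3, C-δ→A 16, C-ε→C 9, C-ζ→C 7  ⇒ total 43.
Compare {B, C}: total 46.
Compare {C, D}: total 46.
No size-2 selection does better; minimum is 43.

43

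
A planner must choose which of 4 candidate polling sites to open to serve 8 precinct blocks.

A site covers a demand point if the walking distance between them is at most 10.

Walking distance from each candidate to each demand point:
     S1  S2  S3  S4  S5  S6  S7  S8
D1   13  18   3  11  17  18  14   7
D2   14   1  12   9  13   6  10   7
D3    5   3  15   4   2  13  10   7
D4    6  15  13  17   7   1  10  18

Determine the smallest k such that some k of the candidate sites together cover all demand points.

Coverage sets (demand points within 10 of each site):
  D1: {S3, S8}
  D2: {S2, S4, S6, S7, S8}
  D3: {S1, S2, S4, S5, S7, S8}
  D4: {S1, S5, S6, S7}
No 2 sites suffice: every size-2 union leaves at least one demand point uncovered.
But {D1, D2, D3} covers everything, so the minimum is 3.

3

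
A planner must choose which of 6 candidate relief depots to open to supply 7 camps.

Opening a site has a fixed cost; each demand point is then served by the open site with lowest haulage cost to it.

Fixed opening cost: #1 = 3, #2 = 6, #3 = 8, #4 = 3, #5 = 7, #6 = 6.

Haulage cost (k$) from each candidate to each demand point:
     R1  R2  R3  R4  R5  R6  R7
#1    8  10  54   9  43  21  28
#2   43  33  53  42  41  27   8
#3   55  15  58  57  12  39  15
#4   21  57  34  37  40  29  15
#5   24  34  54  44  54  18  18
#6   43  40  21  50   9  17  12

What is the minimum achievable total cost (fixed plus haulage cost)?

95

Open {#1, #6}: assign each demand point to its cheapest open site.
  R1→#1 8, R2→#1 10, R3→#6 21, R4→#1 9, R5→#6 9, R6→#6 17, R7→#6 12
  haulage cost 86, fixed 9 → total 95.
Compare {#1, #2, #6}: haulage cost 82 + fixed 15 = 97.
Compare {#1, #4, #6}: haulage cost 86 + fixed 12 = 98.
Compare {#1, #2, #4, #6}: haulage cost 82 + fixed 18 = 100.
All other subsets cost ≥ 97. Minimum total cost: 95.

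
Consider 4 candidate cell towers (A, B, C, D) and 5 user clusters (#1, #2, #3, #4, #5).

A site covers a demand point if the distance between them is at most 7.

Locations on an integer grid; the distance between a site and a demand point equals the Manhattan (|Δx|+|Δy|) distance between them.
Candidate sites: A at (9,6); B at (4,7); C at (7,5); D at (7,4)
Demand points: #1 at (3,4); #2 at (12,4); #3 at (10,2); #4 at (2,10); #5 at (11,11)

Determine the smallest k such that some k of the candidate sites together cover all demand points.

2

Coverage sets (demand points within 7 of each site):
  A: {#2, #3, #5}
  B: {#1, #4}
  C: {#1, #2, #3}
  D: {#1, #2, #3}
No single site covers all 5 demand points.
But {A, B} covers everything, so the minimum is 2.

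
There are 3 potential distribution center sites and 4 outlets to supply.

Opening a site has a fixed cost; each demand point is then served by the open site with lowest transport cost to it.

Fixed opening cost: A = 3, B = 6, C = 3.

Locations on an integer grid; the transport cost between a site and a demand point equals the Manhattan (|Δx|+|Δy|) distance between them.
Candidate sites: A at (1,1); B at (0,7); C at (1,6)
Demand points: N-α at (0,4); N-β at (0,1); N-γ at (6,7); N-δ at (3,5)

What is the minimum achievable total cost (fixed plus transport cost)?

19

Open {A, C}: assign each demand point to its cheapest open site.
  N-α→C 3, N-β→A 1, N-γ→C 6, N-δ→C 3
  transport cost 13, fixed 6 → total 19.
Compare {C}: transport cost 18 + fixed 3 = 21.
Compare {A, B}: transport cost 15 + fixed 9 = 24.
Compare {A}: transport cost 22 + fixed 3 = 25.
All other subsets cost ≥ 21. Minimum total cost: 19.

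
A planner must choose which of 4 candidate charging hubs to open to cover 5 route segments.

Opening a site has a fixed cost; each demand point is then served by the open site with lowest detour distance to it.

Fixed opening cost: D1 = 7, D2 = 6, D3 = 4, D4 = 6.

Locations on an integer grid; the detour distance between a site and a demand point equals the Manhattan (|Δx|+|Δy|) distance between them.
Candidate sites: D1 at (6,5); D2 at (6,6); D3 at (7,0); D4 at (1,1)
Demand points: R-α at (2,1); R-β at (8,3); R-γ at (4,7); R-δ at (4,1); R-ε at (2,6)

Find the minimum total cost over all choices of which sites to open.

28

Open {D2, D4}: assign each demand point to its cheapest open site.
  R-α→D4 1, R-β→D2 5, R-γ→D2 3, R-δ→D4 3, R-ε→D2 4
  detour distance 16, fixed 12 → total 28.
Compare {D1, D4}: detour distance 17 + fixed 13 = 30.
Compare {D2, D3}: detour distance 21 + fixed 10 = 31.
Compare {D2, D3, D4}: detour distance 15 + fixed 16 = 31.
All other subsets cost ≥ 30. Minimum total cost: 28.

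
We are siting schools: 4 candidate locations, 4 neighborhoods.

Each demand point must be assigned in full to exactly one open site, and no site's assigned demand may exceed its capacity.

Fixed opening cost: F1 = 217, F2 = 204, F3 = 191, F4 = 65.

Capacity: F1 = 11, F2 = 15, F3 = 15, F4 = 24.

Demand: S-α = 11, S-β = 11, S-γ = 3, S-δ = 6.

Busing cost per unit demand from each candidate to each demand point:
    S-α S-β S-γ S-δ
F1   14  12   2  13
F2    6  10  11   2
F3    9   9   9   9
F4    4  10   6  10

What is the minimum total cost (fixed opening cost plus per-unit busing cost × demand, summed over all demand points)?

Open {F2, F4}; cheapest assignment that respects the capacities:
  F2 (cap 15, load 9): S-γ, S-δ — cost 3×11 + 6×2 = 45
  F4 (cap 24, load 22): S-α, S-β — cost 11×4 + 11×10 = 154
  Shipping 199, fixed 269 → total 468.
  Any other capacity-feasible assignment to {F2, F4} ships for at least 199.
Compare {F3, F4}: its best feasible assignment gives total 477.
Compare {F1, F4}: its best feasible assignment gives total 520.
Every other set of open sites that can feasibly serve all demand totals ≥ 477 even under its best assignment. Minimum: 468.

468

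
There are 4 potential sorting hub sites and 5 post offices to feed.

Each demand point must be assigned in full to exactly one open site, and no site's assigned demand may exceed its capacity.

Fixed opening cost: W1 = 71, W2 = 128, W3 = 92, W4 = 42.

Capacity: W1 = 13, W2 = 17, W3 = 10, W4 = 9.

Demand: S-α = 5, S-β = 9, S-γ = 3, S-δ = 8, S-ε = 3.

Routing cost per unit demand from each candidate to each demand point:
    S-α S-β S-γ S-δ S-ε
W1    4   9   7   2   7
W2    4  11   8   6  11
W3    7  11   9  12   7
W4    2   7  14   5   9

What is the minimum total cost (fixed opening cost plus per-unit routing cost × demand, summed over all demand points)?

352

Open {W1, W3, W4}; cheapest assignment that respects the capacities:
  W1 (cap 13, load 13): S-α, S-δ — cost 5×4 + 8×2 = 36
  W3 (cap 10, load 6): S-γ, S-ε — cost 3×9 + 3×7 = 48
  W4 (cap 9, load 9): S-β — cost 9×7 = 63
  Shipping 147, fixed 205 → total 352.
  Any other capacity-feasible assignment to {W1, W3, W4} ships for at least 147.
Compare {W1, W2}: its best feasible assignment gives total 379.
Compare {W1, W2, W4}: its best feasible assignment gives total 385.
Every other set of open sites that can feasibly serve all demand totals ≥ 379 even under its best assignment. Minimum: 352.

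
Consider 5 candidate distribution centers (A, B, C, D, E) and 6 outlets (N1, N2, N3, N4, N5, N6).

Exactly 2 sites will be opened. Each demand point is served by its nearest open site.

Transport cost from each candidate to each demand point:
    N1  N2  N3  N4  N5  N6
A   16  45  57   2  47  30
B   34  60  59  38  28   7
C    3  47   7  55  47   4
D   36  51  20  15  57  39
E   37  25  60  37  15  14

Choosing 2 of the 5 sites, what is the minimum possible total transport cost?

91

Open {C, E}.
  N1→C 3, N2→E 25, N3→C 7, N4→E 37, N5→E 15, N6→C 4  ⇒ total 91.
Compare {A, C}: total 108.
Compare {C, D}: total 123.
No size-2 selection does better; minimum is 91.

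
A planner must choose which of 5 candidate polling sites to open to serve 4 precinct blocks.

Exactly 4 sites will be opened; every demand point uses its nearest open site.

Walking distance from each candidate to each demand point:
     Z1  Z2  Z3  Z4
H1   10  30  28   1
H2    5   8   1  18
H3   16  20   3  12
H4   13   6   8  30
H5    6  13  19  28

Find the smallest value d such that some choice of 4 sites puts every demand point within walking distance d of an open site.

6

Open {H1, H2, H3, H4}.
  Farthest demand point is Z2 at walking distance 6 (to H4); all others are ≤ 6.
With {H1, H2, H4, H5} the worst case is 6.
With {H1, H3, H4, H5} the worst case is 6.
No size-4 selection achieves below 6.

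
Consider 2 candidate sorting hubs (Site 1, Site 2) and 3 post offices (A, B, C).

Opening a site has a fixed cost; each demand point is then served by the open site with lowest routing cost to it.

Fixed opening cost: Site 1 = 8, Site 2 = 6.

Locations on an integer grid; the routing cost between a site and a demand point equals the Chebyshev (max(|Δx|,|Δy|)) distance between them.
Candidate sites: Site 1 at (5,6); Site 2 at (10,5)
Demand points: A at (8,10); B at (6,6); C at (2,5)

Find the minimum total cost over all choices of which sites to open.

Open {Site 1}: assign each demand point to its cheapest open site.
  A→Site 1 4, B→Site 1 1, C→Site 1 3
  routing cost 8, fixed 8 → total 16.
Compare {Site 1, Site 2}: routing cost 8 + fixed 14 = 22.
Compare {Site 2}: routing cost 17 + fixed 6 = 23.

16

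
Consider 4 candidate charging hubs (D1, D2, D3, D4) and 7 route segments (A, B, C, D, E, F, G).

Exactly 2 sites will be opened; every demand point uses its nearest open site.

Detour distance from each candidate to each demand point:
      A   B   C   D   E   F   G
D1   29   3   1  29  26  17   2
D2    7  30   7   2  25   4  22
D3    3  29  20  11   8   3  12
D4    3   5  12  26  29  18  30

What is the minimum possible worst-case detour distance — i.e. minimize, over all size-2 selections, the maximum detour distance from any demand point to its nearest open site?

11

Open {D1, D3}.
  Farthest demand point is D at detour distance 11 (to D3); all others are ≤ 11.
With {D3, D4} the worst case is 12.
With {D1, D2} the worst case is 25.
No size-2 selection achieves below 11.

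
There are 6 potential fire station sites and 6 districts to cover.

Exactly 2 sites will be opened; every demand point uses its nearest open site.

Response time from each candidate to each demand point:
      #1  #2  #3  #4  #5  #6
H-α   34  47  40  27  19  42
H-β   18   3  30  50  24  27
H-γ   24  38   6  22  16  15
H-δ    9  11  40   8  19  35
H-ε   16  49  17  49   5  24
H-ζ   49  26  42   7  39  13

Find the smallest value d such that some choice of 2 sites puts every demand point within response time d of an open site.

16

Open {H-γ, H-δ}.
  Farthest demand point is #5 at response time 16 (to H-γ); all others are ≤ 16.
With {H-β, H-γ} the worst case is 22.
With {H-δ, H-ε} the worst case is 24.
No size-2 selection achieves below 16.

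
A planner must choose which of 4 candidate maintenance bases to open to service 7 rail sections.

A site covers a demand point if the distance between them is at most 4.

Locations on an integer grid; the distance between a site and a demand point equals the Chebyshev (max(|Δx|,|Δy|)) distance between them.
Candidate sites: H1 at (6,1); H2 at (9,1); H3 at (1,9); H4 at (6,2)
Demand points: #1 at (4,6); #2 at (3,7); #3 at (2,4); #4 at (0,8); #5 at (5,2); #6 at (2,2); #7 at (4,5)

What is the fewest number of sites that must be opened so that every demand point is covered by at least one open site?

Coverage sets (demand points within 4 of each site):
  H1: {#3, #5, #6, #7}
  H2: {#5}
  H3: {#1, #2, #4, #7}
  H4: {#1, #3, #5, #6, #7}
No single site covers all 7 demand points.
But {H1, H3} covers everything, so the minimum is 2.

2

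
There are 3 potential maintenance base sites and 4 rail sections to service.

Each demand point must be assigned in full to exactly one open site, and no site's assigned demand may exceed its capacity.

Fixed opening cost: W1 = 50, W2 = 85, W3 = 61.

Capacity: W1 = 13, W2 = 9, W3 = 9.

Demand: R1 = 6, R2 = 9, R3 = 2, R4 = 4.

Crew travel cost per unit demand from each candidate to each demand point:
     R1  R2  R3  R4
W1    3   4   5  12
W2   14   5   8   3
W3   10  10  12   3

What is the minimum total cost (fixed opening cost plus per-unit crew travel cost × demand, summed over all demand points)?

Open {W1, W2}; cheapest assignment that respects the capacities:
  W1 (cap 13, load 12): R1, R3, R4 — cost 6×3 + 2×5 + 4×12 = 76
  W2 (cap 9, load 9): R2 — cost 9×5 = 45
  Shipping 121, fixed 135 → total 256.
  Any other capacity-feasible assignment to {W1, W2} ships for at least 121.
Compare {W1, W3}: its best feasible assignment gives total 277.
Compare {W1, W2, W3}: its best feasible assignment gives total 281.
Every other set of open sites that can feasibly serve all demand totals ≥ 277 even under its best assignment. Minimum: 256.

256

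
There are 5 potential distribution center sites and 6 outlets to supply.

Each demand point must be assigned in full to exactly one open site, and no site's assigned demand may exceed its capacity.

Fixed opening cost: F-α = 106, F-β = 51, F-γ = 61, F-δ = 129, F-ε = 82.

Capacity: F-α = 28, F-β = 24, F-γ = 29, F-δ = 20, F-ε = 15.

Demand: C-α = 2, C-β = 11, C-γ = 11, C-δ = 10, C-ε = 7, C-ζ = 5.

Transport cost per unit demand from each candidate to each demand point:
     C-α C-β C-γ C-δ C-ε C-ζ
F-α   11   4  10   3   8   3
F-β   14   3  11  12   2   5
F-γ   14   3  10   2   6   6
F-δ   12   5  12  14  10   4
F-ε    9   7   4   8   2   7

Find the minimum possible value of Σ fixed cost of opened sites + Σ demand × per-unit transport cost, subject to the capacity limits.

342

Open {F-β, F-γ}; cheapest assignment that respects the capacities:
  F-β (cap 24, load 23): C-β, C-ε, C-ζ — cost 11×3 + 7×2 + 5×5 = 72
  F-γ (cap 29, load 23): C-α, C-γ, C-δ — cost 2×14 + 11×10 + 10×2 = 158
  Shipping 230, fixed 112 → total 342.
  Any other capacity-feasible assignment to {F-β, F-γ} ships for at least 230.
Compare {F-β, F-γ, F-ε}: its best feasible assignment gives total 348.
Compare {F-α, F-β}: its best feasible assignment gives total 381.
Every other set of open sites that can feasibly serve all demand totals ≥ 348 even under its best assignment. Minimum: 342.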